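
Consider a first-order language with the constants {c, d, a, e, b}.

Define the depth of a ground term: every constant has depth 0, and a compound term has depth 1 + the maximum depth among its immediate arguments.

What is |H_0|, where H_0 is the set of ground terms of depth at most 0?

With no function symbols every ground term is a constant, so there are exactly 5 ground terms at every depth bound.
N_0 = 5
Explicitly: c, d, a, e, b.

5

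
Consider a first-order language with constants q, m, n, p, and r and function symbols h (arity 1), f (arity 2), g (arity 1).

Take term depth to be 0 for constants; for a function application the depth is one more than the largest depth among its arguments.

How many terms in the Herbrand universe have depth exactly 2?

Write N_k for the number of ground terms of depth ≤ k. A term of depth ≤ k is either a constant or a function symbol applied to arguments of depth ≤ k−1, so N_k = 5 + N_{k-1} + N_{k-1}^2 + N_{k-1}.
N_0 = 5
N_1 = 5 + 5 + 5^2 + 5 = 40
N_2 = 5 + 40 + 40^2 + 40 = 1685
Terms of depth exactly 2: N_2 − N_1 = 1685 − 40 = 1645.

1645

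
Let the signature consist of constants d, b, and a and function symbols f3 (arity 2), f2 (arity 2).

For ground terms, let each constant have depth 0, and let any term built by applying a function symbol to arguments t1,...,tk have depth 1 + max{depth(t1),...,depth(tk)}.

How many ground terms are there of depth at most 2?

885

Write N_k for the number of ground terms of depth ≤ k. A term of depth ≤ k is either a constant or a function symbol applied to arguments of depth ≤ k−1, so N_k = 3 + N_{k-1}^2 + N_{k-1}^2.
N_0 = 3
N_1 = 3 + 3^2 + 3^2 = 21
N_2 = 3 + 21^2 + 21^2 = 885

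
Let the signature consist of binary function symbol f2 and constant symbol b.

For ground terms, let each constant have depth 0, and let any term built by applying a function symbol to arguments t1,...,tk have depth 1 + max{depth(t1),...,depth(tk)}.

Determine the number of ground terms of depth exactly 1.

Let N_k count ground terms of depth at most k. Each non-constant term of depth ≤ k is some function symbol applied to depth-≤(k−1) arguments, giving N_k = 1 + N_{k-1}^2.
N_0 = 1
N_1 = 1 + 1^2 = 2
Terms of depth exactly 1: N_1 − N_0 = 2 − 1 = 1.

1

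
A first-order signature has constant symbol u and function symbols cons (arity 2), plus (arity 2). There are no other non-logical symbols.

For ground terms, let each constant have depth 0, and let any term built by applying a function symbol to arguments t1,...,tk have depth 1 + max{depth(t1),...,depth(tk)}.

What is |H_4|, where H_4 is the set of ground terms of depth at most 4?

Count level by level. With function symbols cons/2, plus/2, the terms of depth ≤ k are the 1 constant together with each function applied to depth-≤(k−1) tuples, so N_k = 1 + N_{k-1}^2 + N_{k-1}^2.
N_0 = 1
N_1 = 1 + 1^2 + 1^2 = 3
N_2 = 1 + 3^2 + 3^2 = 19
N_3 = 1 + 19^2 + 19^2 = 723
N_4 = 1 + 723^2 + 723^2 = 1045459

1045459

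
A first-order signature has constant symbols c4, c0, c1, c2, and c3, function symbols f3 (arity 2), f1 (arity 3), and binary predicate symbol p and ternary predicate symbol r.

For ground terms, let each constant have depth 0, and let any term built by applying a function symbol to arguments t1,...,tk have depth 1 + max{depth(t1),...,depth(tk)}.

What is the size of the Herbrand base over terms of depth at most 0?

150

First count ground terms of depth ≤ 0.
Let N_k = |{terms of depth ≤ k}|. Then N_0 = 5 and N_k = 5 + N_{k-1}^2 + N_{k-1}^3 for k ≥ 1 (one summand per function symbol, arity giving the exponent).
N_0 = 5
So |H| = 5.
A ground atom is a predicate applied to a tuple of terms from H, so the count is the sum over predicates of |H|^arity:
  p: 5^2 = 25;  r: 5^3 = 125
Total ground atoms: 25 + 125 = 150.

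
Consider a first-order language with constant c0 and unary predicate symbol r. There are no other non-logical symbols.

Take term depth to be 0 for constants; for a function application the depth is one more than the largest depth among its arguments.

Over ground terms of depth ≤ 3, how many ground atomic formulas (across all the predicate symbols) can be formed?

First count ground terms of depth ≤ 3.
With no function symbols every ground term is a constant, so there is exactly 1 ground term at every depth bound.
N_0 = 1
N_1 = 1
N_2 = 1
N_3 = 1
So |H| = 1.
Each predicate of arity r yields |H|^r ground atoms (one per choice of an r-tuple from H):
  r: 1
Total ground atoms: 1.

1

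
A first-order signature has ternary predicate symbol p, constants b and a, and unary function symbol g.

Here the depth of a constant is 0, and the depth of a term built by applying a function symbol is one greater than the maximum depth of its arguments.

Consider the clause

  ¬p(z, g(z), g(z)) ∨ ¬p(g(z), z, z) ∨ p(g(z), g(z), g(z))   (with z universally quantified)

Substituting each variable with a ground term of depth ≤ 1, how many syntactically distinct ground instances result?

4

Ground terms of depth ≤ 1:
  Let N_k = |{terms of depth ≤ k}|. Then N_0 = 2 and N_k = 2 + N_{k-1} for k ≥ 1 (one summand per function symbol, arity giving the exponent).
  N_0 = 2
  N_1 = 2 + 2 = 4
  Explicitly: b, a, g(b), g(a).
So there are 4 ground terms available for substitution.
The clause has 1 distinct variable (z), which appears in the body. In the free term algebra distinct substitutions yield syntactically distinct ground instances.
Number of ground instances = 4.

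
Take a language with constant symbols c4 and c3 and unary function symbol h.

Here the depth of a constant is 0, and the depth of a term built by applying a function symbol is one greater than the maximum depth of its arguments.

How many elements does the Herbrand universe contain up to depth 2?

If N_k denotes the number of depth-≤k ground terms, the 2 constants give N_0 = 2, and each function symbol of arity r contributes N_{k-1}^r new terms at level k: N_k = 2 + N_{k-1}.
N_0 = 2
N_1 = 2 + 2 = 4
N_2 = 2 + 4 = 6
Explicitly: c4, c3, h(c4), h(c3), h(h(c4)), h(h(c3)).

6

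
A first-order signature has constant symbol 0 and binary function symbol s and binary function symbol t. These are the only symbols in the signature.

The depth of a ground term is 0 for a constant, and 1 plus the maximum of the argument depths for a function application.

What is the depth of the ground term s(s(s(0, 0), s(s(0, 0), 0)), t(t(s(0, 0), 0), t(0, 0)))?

depth(s(0, 0)) = 1 + max(0, 0) = 1
depth(s(s(0, 0), 0)) = 1 + max(1, 0) = 2
depth(s(s(0, 0), s(s(0, 0), 0))) = 1 + max(1, 2) = 3
depth(t(s(0, 0), 0)) = 1 + max(1, 0) = 2
depth(t(0, 0)) = 1 + max(0, 0) = 1
depth(t(t(s(0, 0), 0), t(0, 0))) = 1 + max(2, 1) = 3
depth(s(s(s(0, 0), s(s(0, 0), 0)), t(t(s(0, 0), 0), t(0, 0)))) = 1 + max(3, 3) = 4

4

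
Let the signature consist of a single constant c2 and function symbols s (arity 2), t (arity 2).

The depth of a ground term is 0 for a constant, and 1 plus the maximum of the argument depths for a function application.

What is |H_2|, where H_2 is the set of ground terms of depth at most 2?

Count level by level. With function symbols s/2, t/2, the terms of depth ≤ k are the 1 constant together with each function applied to depth-≤(k−1) tuples, so N_k = 1 + N_{k-1}^2 + N_{k-1}^2.
N_0 = 1
N_1 = 1 + 1^2 + 1^2 = 3
N_2 = 1 + 3^2 + 3^2 = 19

19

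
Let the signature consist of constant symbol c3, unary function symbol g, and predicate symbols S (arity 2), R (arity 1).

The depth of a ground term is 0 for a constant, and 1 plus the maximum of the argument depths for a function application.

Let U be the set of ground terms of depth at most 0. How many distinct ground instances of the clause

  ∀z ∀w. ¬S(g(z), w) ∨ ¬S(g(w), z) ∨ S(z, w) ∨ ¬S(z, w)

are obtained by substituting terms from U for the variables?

1

Ground terms of depth ≤ 0:
  Let N_k = |{terms of depth ≤ k}|. Then N_0 = 1 and N_k = 1 + N_{k-1} for k ≥ 1 (one summand per function symbol, arity giving the exponent).
  N_0 = 1
  Explicitly: c3.
So there is exactly 1 ground term available for substitution.
The body mentions every one of the 2 quantified variables; since ground terms form a free algebra, no two substitutions collapse to the same formula.
Number of ground instances = 1^2 = 1.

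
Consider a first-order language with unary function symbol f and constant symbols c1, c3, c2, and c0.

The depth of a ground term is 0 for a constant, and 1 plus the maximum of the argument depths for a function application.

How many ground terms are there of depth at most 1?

Count level by level. With function symbols f/1, the terms of depth ≤ k are the 4 constants together with each function applied to depth-≤(k−1) tuples, so N_k = 4 + N_{k-1}.
N_0 = 4
N_1 = 4 + 4 = 8
Explicitly: c1, c3, c2, c0, f(c1), f(c3), f(c2), f(c0).

8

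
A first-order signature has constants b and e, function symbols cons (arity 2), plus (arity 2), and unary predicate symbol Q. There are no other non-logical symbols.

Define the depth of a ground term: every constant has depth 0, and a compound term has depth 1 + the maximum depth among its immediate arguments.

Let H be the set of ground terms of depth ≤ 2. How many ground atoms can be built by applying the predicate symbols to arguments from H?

202

First count ground terms of depth ≤ 2.
Let N_k count ground terms of depth at most k. Each non-constant term of depth ≤ k is some function symbol applied to depth-≤(k−1) arguments, giving N_k = 2 + N_{k-1}^2 + N_{k-1}^2.
N_0 = 2
N_1 = 2 + 2^2 + 2^2 = 10
N_2 = 2 + 10^2 + 10^2 = 202
So |H| = 202.
A ground atom is a predicate applied to a tuple of terms from H, so the count is the sum over predicates of |H|^arity:
  Q: 202
Total ground atoms: 202.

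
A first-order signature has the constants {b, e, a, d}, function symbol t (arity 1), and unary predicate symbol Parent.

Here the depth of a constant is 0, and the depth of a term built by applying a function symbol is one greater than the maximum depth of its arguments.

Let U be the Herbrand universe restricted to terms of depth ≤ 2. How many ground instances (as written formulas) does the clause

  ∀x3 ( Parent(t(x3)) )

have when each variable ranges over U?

12

Ground terms of depth ≤ 2:
  If N_k denotes the number of depth-≤k ground terms, the 4 constants give N_0 = 4, and each function symbol of arity r contributes N_{k-1}^r new terms at level k: N_k = 4 + N_{k-1}.
  N_0 = 4
  N_1 = 4 + 4 = 8
  N_2 = 4 + 8 = 12
So there are 12 ground terms available for substitution.
The body mentions the single quantified variable x3; since ground terms form a free algebra, no two substitutions collapse to the same formula.
Number of ground instances = 12.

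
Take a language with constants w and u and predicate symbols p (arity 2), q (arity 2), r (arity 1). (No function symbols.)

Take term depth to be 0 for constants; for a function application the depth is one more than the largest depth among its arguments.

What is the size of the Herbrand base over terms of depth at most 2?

First count ground terms of depth ≤ 2.
With no function symbols every ground term is a constant, so there are exactly 2 ground terms at every depth bound.
N_0 = 2
N_1 = 2
N_2 = 2
Explicitly: w, u.
So |H| = 2.
Ground atoms are formed by filling each argument slot of a predicate with a term from H, so an r-ary predicate gives |H|^r atoms:
  p: 2^2 = 4;  q: 2^2 = 4;  r: 2
Total ground atoms: 4 + 4 + 2 = 10.

10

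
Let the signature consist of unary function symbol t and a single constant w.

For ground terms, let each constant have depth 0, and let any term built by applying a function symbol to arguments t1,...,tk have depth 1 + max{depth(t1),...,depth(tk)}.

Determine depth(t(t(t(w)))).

depth(t(w)) = 1 + depth(w) = 1 + 0 = 1
depth(t(t(w))) = 1 + depth(t(w)) = 1 + 1 = 2
depth(t(t(t(w)))) = 1 + depth(t(t(w))) = 1 + 2 = 3

3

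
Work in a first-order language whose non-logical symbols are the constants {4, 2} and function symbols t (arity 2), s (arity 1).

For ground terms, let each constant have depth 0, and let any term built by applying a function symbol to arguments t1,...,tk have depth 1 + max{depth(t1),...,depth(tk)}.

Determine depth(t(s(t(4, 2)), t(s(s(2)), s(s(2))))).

4

depth(t(4, 2)) = 1 + max(0, 0) = 1
depth(s(t(4, 2))) = 1 + depth(t(4, 2)) = 1 + 1 = 2
depth(s(2)) = 1 + depth(2) = 1 + 0 = 1
depth(s(s(2))) = 1 + depth(s(2)) = 1 + 1 = 2
depth(t(s(s(2)), s(s(2)))) = 1 + max(2, 2) = 3
depth(t(s(t(4, 2)), t(s(s(2)), s(s(2))))) = 1 + max(2, 3) = 4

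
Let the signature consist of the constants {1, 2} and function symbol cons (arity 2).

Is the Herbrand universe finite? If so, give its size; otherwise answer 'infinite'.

infinite

The signature has at least one function symbol (cons, arity 2) and at least one constant (1).
Iterating cons gives infinitely many distinct ground terms: 1, cons(1, 1), cons(cons(1, 1), cons(1, 1)), ...
So the Herbrand universe is infinite.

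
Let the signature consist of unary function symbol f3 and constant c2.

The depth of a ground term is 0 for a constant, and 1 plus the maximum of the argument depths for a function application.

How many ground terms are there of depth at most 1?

2

Let N_k = |{terms of depth ≤ k}|. Then N_0 = 1 and N_k = 1 + N_{k-1} for k ≥ 1 (one summand per function symbol, arity giving the exponent).
N_0 = 1
N_1 = 1 + 1 = 2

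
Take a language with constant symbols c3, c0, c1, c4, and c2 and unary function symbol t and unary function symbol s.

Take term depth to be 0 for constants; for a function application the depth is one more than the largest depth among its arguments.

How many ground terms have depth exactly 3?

Count level by level. With function symbols t/1, s/1, the terms of depth ≤ k are the 5 constants together with each function applied to depth-≤(k−1) tuples, so N_k = 5 + N_{k-1} + N_{k-1}.
N_0 = 5
N_1 = 5 + 5 + 5 = 15
N_2 = 5 + 15 + 15 = 35
N_3 = 5 + 35 + 35 = 75
Terms of depth exactly 3: N_3 − N_2 = 75 − 35 = 40.

40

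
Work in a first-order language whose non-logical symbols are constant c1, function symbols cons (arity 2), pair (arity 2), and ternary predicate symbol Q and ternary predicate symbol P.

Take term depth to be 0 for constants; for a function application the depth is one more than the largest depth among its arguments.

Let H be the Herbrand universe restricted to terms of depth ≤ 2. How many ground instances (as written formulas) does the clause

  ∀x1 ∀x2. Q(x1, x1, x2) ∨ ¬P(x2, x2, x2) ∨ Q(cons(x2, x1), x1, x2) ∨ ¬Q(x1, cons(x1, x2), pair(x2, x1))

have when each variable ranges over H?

361

Ground terms of depth ≤ 2:
  Write N_k for the number of ground terms of depth ≤ k. A term of depth ≤ k is either a constant or a function symbol applied to arguments of depth ≤ k−1, so N_k = 1 + N_{k-1}^2 + N_{k-1}^2.
  N_0 = 1
  N_1 = 1 + 1^2 + 1^2 = 3
  N_2 = 1 + 3^2 + 3^2 = 19
So there are 19 ground terms available for substitution.
Each of x1, x2 ranges independently over the available ground terms, and distinct assignments produce distinct instances.
Number of ground instances = 19^2 = 361.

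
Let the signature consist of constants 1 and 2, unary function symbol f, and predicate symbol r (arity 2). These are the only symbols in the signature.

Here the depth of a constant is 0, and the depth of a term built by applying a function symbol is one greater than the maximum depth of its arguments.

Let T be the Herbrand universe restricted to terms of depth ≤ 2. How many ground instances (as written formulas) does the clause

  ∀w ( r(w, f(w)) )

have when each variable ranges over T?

Ground terms of depth ≤ 2:
  Let N_k = |{terms of depth ≤ k}|. Then N_0 = 2 and N_k = 2 + N_{k-1} for k ≥ 1 (one summand per function symbol, arity giving the exponent).
  N_0 = 2
  N_1 = 2 + 2 = 4
  N_2 = 2 + 4 = 6
  Explicitly: 1, 2, f(1), f(2), f(f(1)), f(f(2)).
So there are 6 ground terms available for substitution.
The clause has 1 distinct variable (w), which appears in the body. In the free term algebra distinct substitutions yield syntactically distinct ground instances.
Number of ground instances = 6.

6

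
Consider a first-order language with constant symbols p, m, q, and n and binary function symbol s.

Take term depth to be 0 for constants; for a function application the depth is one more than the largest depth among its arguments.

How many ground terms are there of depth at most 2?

If N_k denotes the number of depth-≤k ground terms, the 4 constants give N_0 = 4, and each function symbol of arity r contributes N_{k-1}^r new terms at level k: N_k = 4 + N_{k-1}^2.
N_0 = 4
N_1 = 4 + 4^2 = 20
N_2 = 4 + 20^2 = 404

404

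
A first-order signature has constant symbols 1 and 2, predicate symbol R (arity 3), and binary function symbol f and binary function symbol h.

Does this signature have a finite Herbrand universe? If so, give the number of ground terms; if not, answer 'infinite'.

infinite

The signature has at least one function symbol (f, arity 2) and at least one constant (1).
Iterating f gives infinitely many distinct ground terms: 1, f(1, 1), f(f(1, 1), f(1, 1)), ...
So the Herbrand universe is infinite.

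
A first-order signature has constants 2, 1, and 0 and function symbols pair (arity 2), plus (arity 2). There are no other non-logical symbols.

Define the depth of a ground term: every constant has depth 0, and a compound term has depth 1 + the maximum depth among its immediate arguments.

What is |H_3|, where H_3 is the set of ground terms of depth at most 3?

Count level by level. With function symbols pair/2, plus/2, the terms of depth ≤ k are the 3 constants together with each function applied to depth-≤(k−1) tuples, so N_k = 3 + N_{k-1}^2 + N_{k-1}^2.
N_0 = 3
N_1 = 3 + 3^2 + 3^2 = 21
N_2 = 3 + 21^2 + 21^2 = 885
N_3 = 3 + 885^2 + 885^2 = 1566453

1566453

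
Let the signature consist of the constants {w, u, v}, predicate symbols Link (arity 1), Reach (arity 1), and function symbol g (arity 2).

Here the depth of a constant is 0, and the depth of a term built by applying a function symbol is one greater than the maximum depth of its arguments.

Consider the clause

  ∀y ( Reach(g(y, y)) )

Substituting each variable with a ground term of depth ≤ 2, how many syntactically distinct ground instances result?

147

Ground terms of depth ≤ 2:
  Count level by level. With function symbols g/2, the terms of depth ≤ k are the 3 constants together with each function applied to depth-≤(k−1) tuples, so N_k = 3 + N_{k-1}^2.
  N_0 = 3
  N_1 = 3 + 3^2 = 12
  N_2 = 3 + 12^2 = 147
So there are 147 ground terms available for substitution.
There is 1 variable to instantiate (y),  occurring in at least one literal, so different choices give different ground instances.
Number of ground instances = 147.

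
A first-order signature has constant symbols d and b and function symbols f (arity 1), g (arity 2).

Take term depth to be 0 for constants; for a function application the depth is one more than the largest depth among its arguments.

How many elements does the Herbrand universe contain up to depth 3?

Count level by level. With function symbols f/1, g/2, the terms of depth ≤ k are the 2 constants together with each function applied to depth-≤(k−1) tuples, so N_k = 2 + N_{k-1} + N_{k-1}^2.
N_0 = 2
N_1 = 2 + 2 + 2^2 = 8
N_2 = 2 + 8 + 8^2 = 74
N_3 = 2 + 74 + 74^2 = 5552

5552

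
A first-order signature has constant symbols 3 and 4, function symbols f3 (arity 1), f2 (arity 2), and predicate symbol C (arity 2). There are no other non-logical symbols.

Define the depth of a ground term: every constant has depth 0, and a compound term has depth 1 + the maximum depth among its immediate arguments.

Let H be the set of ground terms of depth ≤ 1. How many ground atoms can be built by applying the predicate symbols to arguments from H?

64

First count ground terms of depth ≤ 1.
Count level by level. With function symbols f3/1, f2/2, the terms of depth ≤ k are the 2 constants together with each function applied to depth-≤(k−1) tuples, so N_k = 2 + N_{k-1} + N_{k-1}^2.
N_0 = 2
N_1 = 2 + 2 + 2^2 = 8
Explicitly: 3, 4, f3(3), f3(4), f2(3, 3), f2(3, 4), f2(4, 3), f2(4, 4).
So |H| = 8.
Each predicate of arity r yields |H|^r ground atoms (one per choice of an r-tuple from H):
  C: 8^2 = 64
Total ground atoms: 64.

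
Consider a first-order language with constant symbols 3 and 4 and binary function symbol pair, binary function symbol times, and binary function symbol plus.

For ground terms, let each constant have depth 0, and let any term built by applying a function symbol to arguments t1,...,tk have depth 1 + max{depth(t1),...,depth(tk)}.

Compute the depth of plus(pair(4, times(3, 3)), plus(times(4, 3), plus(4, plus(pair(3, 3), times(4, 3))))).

depth(times(3, 3)) = 1 + max(0, 0) = 1
depth(pair(4, times(3, 3))) = 1 + max(0, 1) = 2
depth(times(4, 3)) = 1 + max(0, 0) = 1
depth(pair(3, 3)) = 1 + max(0, 0) = 1
depth(plus(pair(3, 3), times(4, 3))) = 1 + max(1, 1) = 2
depth(plus(4, plus(pair(3, 3), times(4, 3)))) = 1 + max(0, 2) = 3
depth(plus(times(4, 3), plus(4, plus(pair(3, 3), times(4, 3))))) = 1 + max(1, 3) = 4
depth(plus(pair(4, times(3, 3)), plus(times(4, 3), plus(4, plus(pair(3, 3), times(4, 3)))))) = 1 + max(2, 4) = 5

5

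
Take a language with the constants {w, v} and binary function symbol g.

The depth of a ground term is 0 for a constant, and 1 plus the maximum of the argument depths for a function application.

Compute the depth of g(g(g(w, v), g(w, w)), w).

depth(g(w, v)) = 1 + max(0, 0) = 1
depth(g(w, w)) = 1 + max(0, 0) = 1
depth(g(g(w, v), g(w, w))) = 1 + max(1, 1) = 2
depth(g(g(g(w, v), g(w, w)), w)) = 1 + max(2, 0) = 3

3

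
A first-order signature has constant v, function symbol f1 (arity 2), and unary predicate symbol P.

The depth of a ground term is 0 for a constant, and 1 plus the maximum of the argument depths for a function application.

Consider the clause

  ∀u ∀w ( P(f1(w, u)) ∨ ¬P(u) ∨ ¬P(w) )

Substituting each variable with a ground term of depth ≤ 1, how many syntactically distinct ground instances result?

4

Ground terms of depth ≤ 1:
  Count level by level. With function symbols f1/2, the terms of depth ≤ k are the 1 constant together with each function applied to depth-≤(k−1) tuples, so N_k = 1 + N_{k-1}^2.
  N_0 = 1
  N_1 = 1 + 1^2 = 2
So there are 2 ground terms available for substitution.
The body mentions every one of the 2 quantified variables; since ground terms form a free algebra, no two substitutions collapse to the same formula.
Number of ground instances = 2^2 = 4.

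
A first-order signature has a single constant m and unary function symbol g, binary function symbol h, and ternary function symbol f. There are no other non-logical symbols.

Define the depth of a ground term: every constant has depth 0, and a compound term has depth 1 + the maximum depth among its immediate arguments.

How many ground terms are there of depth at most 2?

Count level by level. With function symbols g/1, h/2, f/3, the terms of depth ≤ k are the 1 constant together with each function applied to depth-≤(k−1) tuples, so N_k = 1 + N_{k-1} + N_{k-1}^2 + N_{k-1}^3.
N_0 = 1
N_1 = 1 + 1 + 1^2 + 1^3 = 4
N_2 = 1 + 4 + 4^2 + 4^3 = 85

85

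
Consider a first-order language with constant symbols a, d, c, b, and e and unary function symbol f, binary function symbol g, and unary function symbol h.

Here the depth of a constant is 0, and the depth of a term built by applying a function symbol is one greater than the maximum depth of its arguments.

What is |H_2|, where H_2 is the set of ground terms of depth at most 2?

1685

Let N_k count ground terms of depth at most k. Each non-constant term of depth ≤ k is some function symbol applied to depth-≤(k−1) arguments, giving N_k = 5 + N_{k-1} + N_{k-1}^2 + N_{k-1}.
N_0 = 5
N_1 = 5 + 5 + 5^2 + 5 = 40
N_2 = 5 + 40 + 40^2 + 40 = 1685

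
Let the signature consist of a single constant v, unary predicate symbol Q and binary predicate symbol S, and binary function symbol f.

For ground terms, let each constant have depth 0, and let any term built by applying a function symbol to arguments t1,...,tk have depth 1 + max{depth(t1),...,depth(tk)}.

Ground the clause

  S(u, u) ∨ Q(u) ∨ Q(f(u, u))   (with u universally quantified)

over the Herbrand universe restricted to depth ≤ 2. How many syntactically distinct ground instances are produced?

Ground terms of depth ≤ 2:
  Let N_k = |{terms of depth ≤ k}|. Then N_0 = 1 and N_k = 1 + N_{k-1}^2 for k ≥ 1 (one summand per function symbol, arity giving the exponent).
  N_0 = 1
  N_1 = 1 + 1^2 = 2
  N_2 = 1 + 2^2 = 5
So there are 5 ground terms available for substitution.
The clause has 1 distinct variable (u), which appears in the body. In the free term algebra distinct substitutions yield syntactically distinct ground instances.
Number of ground instances = 5.

5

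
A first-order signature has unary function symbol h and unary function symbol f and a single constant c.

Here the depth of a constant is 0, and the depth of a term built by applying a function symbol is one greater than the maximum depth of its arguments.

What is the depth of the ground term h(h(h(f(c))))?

4

depth(f(c)) = 1 + depth(c) = 1 + 0 = 1
depth(h(f(c))) = 1 + depth(f(c)) = 1 + 1 = 2
depth(h(h(f(c)))) = 1 + depth(h(f(c))) = 1 + 2 = 3
depth(h(h(h(f(c))))) = 1 + depth(h(h(f(c)))) = 1 + 3 = 4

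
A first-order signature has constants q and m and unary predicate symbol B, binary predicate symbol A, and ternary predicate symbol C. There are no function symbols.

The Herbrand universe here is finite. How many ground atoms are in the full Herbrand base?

14

With no function symbols, the Herbrand universe is just the 2 constants.
Ground atoms per predicate: B: 2, A: 2^2 = 4, C: 2^3 = 8.
Herbrand base size = 2 + 4 + 8 = 14.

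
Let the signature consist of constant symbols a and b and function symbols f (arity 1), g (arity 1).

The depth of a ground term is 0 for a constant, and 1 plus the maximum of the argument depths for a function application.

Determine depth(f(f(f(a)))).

depth(f(a)) = 1 + depth(a) = 1 + 0 = 1
depth(f(f(a))) = 1 + depth(f(a)) = 1 + 1 = 2
depth(f(f(f(a)))) = 1 + depth(f(f(a))) = 1 + 2 = 3

3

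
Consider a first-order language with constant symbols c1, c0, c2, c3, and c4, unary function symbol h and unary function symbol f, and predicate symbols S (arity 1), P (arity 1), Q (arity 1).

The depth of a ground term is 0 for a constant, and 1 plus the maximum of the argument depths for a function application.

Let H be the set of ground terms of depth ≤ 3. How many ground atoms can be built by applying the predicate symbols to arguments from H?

225

First count ground terms of depth ≤ 3.
Let N_k count ground terms of depth at most k. Each non-constant term of depth ≤ k is some function symbol applied to depth-≤(k−1) arguments, giving N_k = 5 + N_{k-1} + N_{k-1}.
N_0 = 5
N_1 = 5 + 5 + 5 = 15
N_2 = 5 + 15 + 15 = 35
N_3 = 5 + 35 + 35 = 75
So |H| = 75.
Ground atoms are formed by filling each argument slot of a predicate with a term from H, so an r-ary predicate gives |H|^r atoms:
  S: 75;  P: 75;  Q: 75
Total ground atoms: 75 + 75 + 75 = 225.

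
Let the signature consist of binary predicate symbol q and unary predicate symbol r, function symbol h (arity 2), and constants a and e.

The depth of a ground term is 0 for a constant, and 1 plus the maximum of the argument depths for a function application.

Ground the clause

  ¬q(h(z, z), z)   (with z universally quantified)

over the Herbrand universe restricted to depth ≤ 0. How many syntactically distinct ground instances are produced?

2

Ground terms of depth ≤ 0:
  Write N_k for the number of ground terms of depth ≤ k. A term of depth ≤ k is either a constant or a function symbol applied to arguments of depth ≤ k−1, so N_k = 2 + N_{k-1}^2.
  N_0 = 2
  Explicitly: a, e.
So there are 2 ground terms available for substitution.
The body mentions the single quantified variable z; since ground terms form a free algebra, no two substitutions collapse to the same formula.
Number of ground instances = 2.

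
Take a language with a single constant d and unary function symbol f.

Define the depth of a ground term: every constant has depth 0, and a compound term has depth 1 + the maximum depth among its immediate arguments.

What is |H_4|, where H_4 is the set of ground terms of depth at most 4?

5

Let N_k = |{terms of depth ≤ k}|. Then N_0 = 1 and N_k = 1 + N_{k-1} for k ≥ 1 (one summand per function symbol, arity giving the exponent).
N_0 = 1
N_1 = 1 + 1 = 2
N_2 = 1 + 2 = 3
N_3 = 1 + 3 = 4
N_4 = 1 + 4 = 5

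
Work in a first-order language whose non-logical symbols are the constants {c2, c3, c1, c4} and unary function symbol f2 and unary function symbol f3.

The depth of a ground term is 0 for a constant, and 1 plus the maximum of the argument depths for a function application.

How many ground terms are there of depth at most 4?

Write N_k for the number of ground terms of depth ≤ k. A term of depth ≤ k is either a constant or a function symbol applied to arguments of depth ≤ k−1, so N_k = 4 + N_{k-1} + N_{k-1}.
N_0 = 4
N_1 = 4 + 4 + 4 = 12
N_2 = 4 + 12 + 12 = 28
N_3 = 4 + 28 + 28 = 60
N_4 = 4 + 60 + 60 = 124

124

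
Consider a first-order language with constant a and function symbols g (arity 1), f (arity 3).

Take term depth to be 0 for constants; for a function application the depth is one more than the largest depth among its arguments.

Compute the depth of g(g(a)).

2

depth(g(a)) = 1 + depth(a) = 1 + 0 = 1
depth(g(g(a))) = 1 + depth(g(a)) = 1 + 1 = 2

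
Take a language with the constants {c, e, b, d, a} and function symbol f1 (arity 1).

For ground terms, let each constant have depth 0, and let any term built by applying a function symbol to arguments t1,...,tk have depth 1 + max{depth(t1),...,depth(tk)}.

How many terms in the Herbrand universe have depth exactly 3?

Count level by level. With function symbols f1/1, the terms of depth ≤ k are the 5 constants together with each function applied to depth-≤(k−1) tuples, so N_k = 5 + N_{k-1}.
N_0 = 5
N_1 = 5 + 5 = 10
N_2 = 5 + 10 = 15
N_3 = 5 + 15 = 20
Terms of depth exactly 3: N_3 − N_2 = 20 − 15 = 5.

5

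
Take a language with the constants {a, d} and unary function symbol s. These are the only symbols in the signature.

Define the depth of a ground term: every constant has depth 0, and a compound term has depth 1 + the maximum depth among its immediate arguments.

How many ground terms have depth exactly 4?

2

Write N_k for the number of ground terms of depth ≤ k. A term of depth ≤ k is either a constant or a function symbol applied to arguments of depth ≤ k−1, so N_k = 2 + N_{k-1}.
N_0 = 2
N_1 = 2 + 2 = 4
N_2 = 2 + 4 = 6
N_3 = 2 + 6 = 8
N_4 = 2 + 8 = 10
Terms of depth exactly 4: N_4 − N_3 = 10 − 8 = 2.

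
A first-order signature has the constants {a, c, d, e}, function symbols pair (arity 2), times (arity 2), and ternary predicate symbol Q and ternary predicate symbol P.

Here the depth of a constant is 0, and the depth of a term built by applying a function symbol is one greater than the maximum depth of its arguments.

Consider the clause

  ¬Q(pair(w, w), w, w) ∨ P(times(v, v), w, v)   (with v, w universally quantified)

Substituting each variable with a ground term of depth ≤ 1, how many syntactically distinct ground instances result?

Ground terms of depth ≤ 1:
  Count level by level. With function symbols pair/2, times/2, the terms of depth ≤ k are the 4 constants together with each function applied to depth-≤(k−1) tuples, so N_k = 4 + N_{k-1}^2 + N_{k-1}^2.
  N_0 = 4
  N_1 = 4 + 4^2 + 4^2 = 36
So there are 36 ground terms available for substitution.
The clause has 2 distinct variables (v, w), each appearing in the body. In the free term algebra distinct substitutions yield syntactically distinct ground instances.
Number of ground instances = 36^2 = 1296.

1296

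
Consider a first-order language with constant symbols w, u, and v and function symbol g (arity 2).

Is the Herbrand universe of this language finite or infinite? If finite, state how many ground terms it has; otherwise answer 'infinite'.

The signature has at least one function symbol (g, arity 2) and at least one constant (w).
Iterating g gives infinitely many distinct ground terms: w, g(w, w), g(g(w, w), g(w, w)), ...
So the Herbrand universe is infinite.

infinite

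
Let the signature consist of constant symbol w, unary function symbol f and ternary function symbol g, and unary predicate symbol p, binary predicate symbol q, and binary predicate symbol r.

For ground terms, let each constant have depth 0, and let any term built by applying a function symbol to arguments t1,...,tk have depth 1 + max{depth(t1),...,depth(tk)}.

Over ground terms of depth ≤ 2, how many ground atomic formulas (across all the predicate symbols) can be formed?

1953

First count ground terms of depth ≤ 2.
Let N_k count ground terms of depth at most k. Each non-constant term of depth ≤ k is some function symbol applied to depth-≤(k−1) arguments, giving N_k = 1 + N_{k-1} + N_{k-1}^3.
N_0 = 1
N_1 = 1 + 1 + 1^3 = 3
N_2 = 1 + 3 + 3^3 = 31
So |H| = 31.
Ground atoms are formed by filling each argument slot of a predicate with a term from H, so an r-ary predicate gives |H|^r atoms:
  p: 31;  q: 31^2 = 961;  r: 31^2 = 961
Total ground atoms: 31 + 961 + 961 = 1953.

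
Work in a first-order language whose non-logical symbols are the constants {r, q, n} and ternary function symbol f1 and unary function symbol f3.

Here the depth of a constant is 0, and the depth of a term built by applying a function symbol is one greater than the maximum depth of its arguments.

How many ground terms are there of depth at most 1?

33

If N_k denotes the number of depth-≤k ground terms, the 3 constants give N_0 = 3, and each function symbol of arity r contributes N_{k-1}^r new terms at level k: N_k = 3 + N_{k-1}^3 + N_{k-1}.
N_0 = 3
N_1 = 3 + 3^3 + 3 = 33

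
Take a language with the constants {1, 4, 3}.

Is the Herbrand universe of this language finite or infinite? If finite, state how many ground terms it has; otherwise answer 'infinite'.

3

There are no function symbols, so every ground term is one of the 3 constants.
The Herbrand universe is {1, 4, 3}, which is finite with 3 elements.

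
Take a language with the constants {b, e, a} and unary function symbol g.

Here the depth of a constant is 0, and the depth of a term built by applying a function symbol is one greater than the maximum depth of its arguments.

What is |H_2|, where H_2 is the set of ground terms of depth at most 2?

9

Count level by level. With function symbols g/1, the terms of depth ≤ k are the 3 constants together with each function applied to depth-≤(k−1) tuples, so N_k = 3 + N_{k-1}.
N_0 = 3
N_1 = 3 + 3 = 6
N_2 = 3 + 6 = 9
Explicitly: b, e, a, g(b), g(e), g(a), g(g(b)), g(g(e)), g(g(a)).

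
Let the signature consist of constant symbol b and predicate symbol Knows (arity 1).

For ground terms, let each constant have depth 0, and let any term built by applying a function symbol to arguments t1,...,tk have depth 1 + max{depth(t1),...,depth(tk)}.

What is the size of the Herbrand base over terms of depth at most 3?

First count ground terms of depth ≤ 3.
With no function symbols every ground term is a constant, so there is exactly 1 ground term at every depth bound.
N_0 = 1
N_1 = 1
N_2 = 1
N_3 = 1
Explicitly: b.
So |H| = 1.
Each predicate of arity r yields |H|^r ground atoms (one per choice of an r-tuple from H):
  Knows: 1
Total ground atoms: 1.

1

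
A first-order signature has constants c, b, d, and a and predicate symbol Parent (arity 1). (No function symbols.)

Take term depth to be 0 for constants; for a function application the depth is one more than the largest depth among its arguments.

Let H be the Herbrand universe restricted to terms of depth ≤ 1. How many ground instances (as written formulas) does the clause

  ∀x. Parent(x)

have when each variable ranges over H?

4

Ground terms of depth ≤ 1:
  With no function symbols every ground term is a constant, so there are exactly 4 ground terms at every depth bound.
  N_0 = 4
  N_1 = 4
So there are 4 ground terms available for substitution.
There is 1 variable to instantiate (x),  occurring in at least one literal, so different choices give different ground instances.
Number of ground instances = 4.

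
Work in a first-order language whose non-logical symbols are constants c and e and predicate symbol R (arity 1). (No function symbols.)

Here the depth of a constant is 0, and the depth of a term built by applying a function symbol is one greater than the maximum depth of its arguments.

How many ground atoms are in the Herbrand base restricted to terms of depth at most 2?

First count ground terms of depth ≤ 2.
With no function symbols every ground term is a constant, so there are exactly 2 ground terms at every depth bound.
N_0 = 2
N_1 = 2
N_2 = 2
Explicitly: c, e.
So |H| = 2.
Ground atoms are formed by filling each argument slot of a predicate with a term from H, so an r-ary predicate gives |H|^r atoms:
  R: 2
Total ground atoms: 2.

2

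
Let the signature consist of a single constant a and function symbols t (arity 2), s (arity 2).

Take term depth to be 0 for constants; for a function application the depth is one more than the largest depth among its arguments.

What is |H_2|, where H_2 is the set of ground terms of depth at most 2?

Let N_k count ground terms of depth at most k. Each non-constant term of depth ≤ k is some function symbol applied to depth-≤(k−1) arguments, giving N_k = 1 + N_{k-1}^2 + N_{k-1}^2.
N_0 = 1
N_1 = 1 + 1^2 + 1^2 = 3
N_2 = 1 + 3^2 + 3^2 = 19

19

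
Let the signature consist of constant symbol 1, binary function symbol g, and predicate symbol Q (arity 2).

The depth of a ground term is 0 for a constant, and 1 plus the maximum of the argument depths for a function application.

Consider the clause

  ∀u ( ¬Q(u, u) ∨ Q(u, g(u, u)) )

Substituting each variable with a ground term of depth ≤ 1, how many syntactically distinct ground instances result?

Ground terms of depth ≤ 1:
  Write N_k for the number of ground terms of depth ≤ k. A term of depth ≤ k is either a constant or a function symbol applied to arguments of depth ≤ k−1, so N_k = 1 + N_{k-1}^2.
  N_0 = 1
  N_1 = 1 + 1^2 = 2
  Explicitly: 1, g(1, 1).
So there are 2 ground terms available for substitution.
There is 1 variable to instantiate (u),  occurring in at least one literal, so different choices give different ground instances.
Number of ground instances = 2.

2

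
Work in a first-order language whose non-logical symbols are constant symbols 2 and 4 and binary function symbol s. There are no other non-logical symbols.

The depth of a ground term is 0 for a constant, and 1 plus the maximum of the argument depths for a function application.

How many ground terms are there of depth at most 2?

38

Let N_k count ground terms of depth at most k. Each non-constant term of depth ≤ k is some function symbol applied to depth-≤(k−1) arguments, giving N_k = 2 + N_{k-1}^2.
N_0 = 2
N_1 = 2 + 2^2 = 6
N_2 = 2 + 6^2 = 38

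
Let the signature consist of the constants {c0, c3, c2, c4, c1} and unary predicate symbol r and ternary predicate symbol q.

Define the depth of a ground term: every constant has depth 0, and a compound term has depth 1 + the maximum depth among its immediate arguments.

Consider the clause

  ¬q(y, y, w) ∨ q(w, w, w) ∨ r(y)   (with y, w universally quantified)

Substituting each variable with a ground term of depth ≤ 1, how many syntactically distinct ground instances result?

Ground terms of depth ≤ 1:
  With no function symbols every ground term is a constant, so there are exactly 5 ground terms at every depth bound.
  N_0 = 5
  N_1 = 5
  Explicitly: c0, c3, c2, c4, c1.
So there are 5 ground terms available for substitution.
Each of y, w ranges independently over the available ground terms, and distinct assignments produce distinct instances.
Number of ground instances = 5^2 = 25.

25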